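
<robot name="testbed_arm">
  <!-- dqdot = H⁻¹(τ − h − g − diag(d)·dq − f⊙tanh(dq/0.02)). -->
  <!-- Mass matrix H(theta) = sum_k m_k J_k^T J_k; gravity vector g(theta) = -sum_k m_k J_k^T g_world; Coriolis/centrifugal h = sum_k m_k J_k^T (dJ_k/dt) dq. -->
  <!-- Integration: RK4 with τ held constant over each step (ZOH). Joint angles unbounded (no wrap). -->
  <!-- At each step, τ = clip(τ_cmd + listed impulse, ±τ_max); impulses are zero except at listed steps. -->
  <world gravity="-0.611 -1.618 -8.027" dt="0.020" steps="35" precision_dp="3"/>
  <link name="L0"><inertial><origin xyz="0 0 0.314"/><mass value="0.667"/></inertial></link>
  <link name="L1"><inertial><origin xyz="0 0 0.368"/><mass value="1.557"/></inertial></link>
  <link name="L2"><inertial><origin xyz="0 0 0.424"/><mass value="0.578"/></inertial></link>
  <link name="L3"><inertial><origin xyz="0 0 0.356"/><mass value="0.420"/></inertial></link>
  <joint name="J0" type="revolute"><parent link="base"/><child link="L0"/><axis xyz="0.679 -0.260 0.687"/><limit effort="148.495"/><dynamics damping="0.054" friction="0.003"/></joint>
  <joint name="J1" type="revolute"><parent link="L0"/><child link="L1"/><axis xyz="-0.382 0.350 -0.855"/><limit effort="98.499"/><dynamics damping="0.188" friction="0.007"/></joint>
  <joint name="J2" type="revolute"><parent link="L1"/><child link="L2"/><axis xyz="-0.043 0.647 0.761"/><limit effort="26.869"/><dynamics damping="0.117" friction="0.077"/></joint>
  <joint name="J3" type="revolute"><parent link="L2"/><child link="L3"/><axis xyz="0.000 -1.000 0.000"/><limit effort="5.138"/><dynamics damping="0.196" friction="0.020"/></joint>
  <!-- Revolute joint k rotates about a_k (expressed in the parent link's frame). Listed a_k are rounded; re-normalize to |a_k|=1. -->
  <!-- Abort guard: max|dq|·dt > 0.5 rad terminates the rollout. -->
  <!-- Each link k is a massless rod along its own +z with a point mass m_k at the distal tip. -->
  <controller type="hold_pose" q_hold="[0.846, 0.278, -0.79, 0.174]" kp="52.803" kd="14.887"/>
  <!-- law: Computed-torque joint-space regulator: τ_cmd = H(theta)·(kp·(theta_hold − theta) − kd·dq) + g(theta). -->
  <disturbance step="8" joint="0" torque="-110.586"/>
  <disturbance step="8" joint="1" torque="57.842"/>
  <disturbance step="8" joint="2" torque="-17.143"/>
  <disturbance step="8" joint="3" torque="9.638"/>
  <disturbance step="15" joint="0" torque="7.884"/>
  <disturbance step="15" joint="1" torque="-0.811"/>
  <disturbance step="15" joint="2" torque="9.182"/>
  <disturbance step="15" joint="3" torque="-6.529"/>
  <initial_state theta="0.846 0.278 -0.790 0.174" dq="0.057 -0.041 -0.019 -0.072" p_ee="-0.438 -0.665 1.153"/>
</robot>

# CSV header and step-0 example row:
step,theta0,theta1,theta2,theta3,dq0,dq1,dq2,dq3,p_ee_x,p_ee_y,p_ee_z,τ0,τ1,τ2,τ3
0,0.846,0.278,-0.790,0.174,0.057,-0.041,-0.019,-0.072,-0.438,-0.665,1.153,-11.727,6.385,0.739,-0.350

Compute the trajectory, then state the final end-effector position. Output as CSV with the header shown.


step,theta0,theta1,theta2,theta3,dq0,dq1,dq2,dq3,p_ee_x,p_ee_y,p_ee_z,τ0,τ1,τ2,τ3
1,0.847,0.277,-0.790,0.173,0.040,-0.029,-0.000,-0.026,-0.437,-0.666,1.152,-11.314,6.145,0.778,-0.378
2,0.848,0.277,-0.790,0.173,0.029,-0.016,-0.002,-0.014,-0.437,-0.667,1.151,-10.991,5.958,0.813,-0.397
3,0.848,0.277,-0.790,0.173,0.020,-0.008,-0.004,-0.009,-0.437,-0.668,1.151,-10.739,5.812,0.838,-0.411
4,0.848,0.276,-0.790,0.173,0.013,-0.003,-0.004,-0.007,-0.437,-0.669,1.151,-10.542,5.699,0.856,-0.420
5,0.849,0.276,-0.790,0.173,0.007,0.000,-0.005,-0.005,-0.437,-0.669,1.151,-10.390,5.612,0.870,-0.426
6,0.849,0.276,-0.790,0.173,0.002,0.002,-0.005,-0.005,-0.437,-0.669,1.151,-10.272,5.545,0.880,-0.431
7,0.849,0.276,-0.790,0.173,-0.001,0.003,-0.005,-0.005,-0.437,-0.669,1.151,-10.182,5.493,0.887,-0.435
8,0.849,0.276,-0.790,0.173,-0.004,0.004,-0.005,-0.005,-0.437,-0.669,1.151,-120.698,63.296,-16.250,5.138
9,0.836,0.279,-0.816,0.143,-1.249,0.259,-2.510,-2.883,-0.441,-0.652,1.159,24.119,-12.430,6.180,-2.286
10,0.814,0.282,-0.853,0.103,-0.957,0.030,-1.273,-1.247,-0.447,-0.624,1.172,16.143,-8.226,4.962,-2.044
11,0.798,0.282,-0.871,0.086,-0.681,-0.052,-0.597,-0.438,-0.452,-0.605,1.179,9.911,-4.977,3.962,-1.718
12,0.786,0.280,-0.880,0.082,-0.446,-0.070,-0.222,-0.047,-0.456,-0.592,1.184,5.050,-2.456,3.167,-1.407
13,0.779,0.279,-0.882,0.082,-0.257,-0.061,-0.028,0.100,-0.458,-0.584,1.186,1.265,-0.497,2.546,-1.134
14,0.776,0.278,-0.882,0.085,-0.103,-0.033,0.038,0.102,-0.459,-0.580,1.188,-1.673,1.025,2.091,-0.914
15,0.775,0.278,-0.881,0.086,0.016,-0.003,0.049,0.062,-0.459,-0.579,1.188,3.939,1.396,10.944,-5.138
16,0.775,0.276,-0.865,0.090,-0.009,-0.130,1.473,0.265,-0.454,-0.584,1.189,-8.140,3.371,-1.296,0.741
17,0.776,0.275,-0.841,0.093,0.098,-0.056,0.949,0.054,-0.446,-0.592,1.192,-8.910,4.001,-0.767,0.514
18,0.778,0.274,-0.826,0.093,0.164,-0.009,0.614,-0.010,-0.439,-0.599,1.193,-9.472,4.474,-0.359,0.320
19,0.782,0.274,-0.816,0.093,0.200,0.016,0.397,-0.005,-0.435,-0.606,1.193,-9.878,4.829,-0.045,0.160
20,0.786,0.274,-0.809,0.093,0.219,0.030,0.241,0.003,-0.432,-0.612,1.192,-10.167,5.096,0.196,0.036
21,0.791,0.275,-0.806,0.093,0.225,0.036,0.129,0.009,-0.430,-0.617,1.190,-10.367,5.292,0.381,-0.059
22,0.795,0.276,-0.804,0.093,0.224,0.039,0.050,0.015,-0.428,-0.622,1.189,-10.501,5.435,0.522,-0.131
23,0.800,0.277,-0.803,0.094,0.215,0.034,0.007,0.033,-0.428,-0.626,1.187,-10.584,5.536,0.623,-0.187
24,0.804,0.277,-0.803,0.095,0.198,0.021,0.001,0.070,-0.427,-0.630,1.185,-10.630,5.605,0.685,-0.227
25,0.807,0.278,-0.803,0.096,0.181,0.012,-0.002,0.094,-0.427,-0.634,1.182,-10.648,5.648,0.731,-0.257
26,0.811,0.278,-0.803,0.098,0.165,0.005,-0.003,0.109,-0.427,-0.637,1.180,-10.647,5.671,0.764,-0.280
27,0.814,0.278,-0.803,0.100,0.151,0.001,-0.004,0.117,-0.427,-0.640,1.178,-10.631,5.681,0.790,-0.298
28,0.817,0.278,-0.804,0.103,0.138,-0.002,-0.005,0.120,-0.428,-0.643,1.176,-10.605,5.680,0.810,-0.312
29,0.820,0.278,-0.804,0.105,0.126,-0.004,-0.005,0.120,-0.428,-0.645,1.175,-10.573,5.673,0.825,-0.323
30,0.822,0.278,-0.804,0.107,0.115,-0.004,-0.005,0.117,-0.429,-0.647,1.173,-10.537,5.660,0.837,-0.332
31,0.824,0.278,-0.804,0.110,0.105,-0.004,-0.005,0.113,-0.429,-0.649,1.171,-10.499,5.645,0.846,-0.340
32,0.826,0.278,-0.804,0.112,0.095,-0.004,-0.004,0.109,-0.429,-0.651,1.170,-10.460,5.629,0.854,-0.346
33,0.828,0.277,-0.804,0.114,0.087,-0.003,-0.004,0.104,-0.430,-0.653,1.169,-10.422,5.611,0.860,-0.351
34,0.830,0.277,-0.804,0.116,0.079,-0.003,-0.004,0.099,-0.430,-0.654,1.167,-10.385,5.593,0.866,-0.356
35,0.831,0.277,-0.804,0.118,0.072,-0.002,-0.003,0.093,-0.430,-0.656,1.166,,,,
# final p_ee position (m): -0.430 -0.656 1.166


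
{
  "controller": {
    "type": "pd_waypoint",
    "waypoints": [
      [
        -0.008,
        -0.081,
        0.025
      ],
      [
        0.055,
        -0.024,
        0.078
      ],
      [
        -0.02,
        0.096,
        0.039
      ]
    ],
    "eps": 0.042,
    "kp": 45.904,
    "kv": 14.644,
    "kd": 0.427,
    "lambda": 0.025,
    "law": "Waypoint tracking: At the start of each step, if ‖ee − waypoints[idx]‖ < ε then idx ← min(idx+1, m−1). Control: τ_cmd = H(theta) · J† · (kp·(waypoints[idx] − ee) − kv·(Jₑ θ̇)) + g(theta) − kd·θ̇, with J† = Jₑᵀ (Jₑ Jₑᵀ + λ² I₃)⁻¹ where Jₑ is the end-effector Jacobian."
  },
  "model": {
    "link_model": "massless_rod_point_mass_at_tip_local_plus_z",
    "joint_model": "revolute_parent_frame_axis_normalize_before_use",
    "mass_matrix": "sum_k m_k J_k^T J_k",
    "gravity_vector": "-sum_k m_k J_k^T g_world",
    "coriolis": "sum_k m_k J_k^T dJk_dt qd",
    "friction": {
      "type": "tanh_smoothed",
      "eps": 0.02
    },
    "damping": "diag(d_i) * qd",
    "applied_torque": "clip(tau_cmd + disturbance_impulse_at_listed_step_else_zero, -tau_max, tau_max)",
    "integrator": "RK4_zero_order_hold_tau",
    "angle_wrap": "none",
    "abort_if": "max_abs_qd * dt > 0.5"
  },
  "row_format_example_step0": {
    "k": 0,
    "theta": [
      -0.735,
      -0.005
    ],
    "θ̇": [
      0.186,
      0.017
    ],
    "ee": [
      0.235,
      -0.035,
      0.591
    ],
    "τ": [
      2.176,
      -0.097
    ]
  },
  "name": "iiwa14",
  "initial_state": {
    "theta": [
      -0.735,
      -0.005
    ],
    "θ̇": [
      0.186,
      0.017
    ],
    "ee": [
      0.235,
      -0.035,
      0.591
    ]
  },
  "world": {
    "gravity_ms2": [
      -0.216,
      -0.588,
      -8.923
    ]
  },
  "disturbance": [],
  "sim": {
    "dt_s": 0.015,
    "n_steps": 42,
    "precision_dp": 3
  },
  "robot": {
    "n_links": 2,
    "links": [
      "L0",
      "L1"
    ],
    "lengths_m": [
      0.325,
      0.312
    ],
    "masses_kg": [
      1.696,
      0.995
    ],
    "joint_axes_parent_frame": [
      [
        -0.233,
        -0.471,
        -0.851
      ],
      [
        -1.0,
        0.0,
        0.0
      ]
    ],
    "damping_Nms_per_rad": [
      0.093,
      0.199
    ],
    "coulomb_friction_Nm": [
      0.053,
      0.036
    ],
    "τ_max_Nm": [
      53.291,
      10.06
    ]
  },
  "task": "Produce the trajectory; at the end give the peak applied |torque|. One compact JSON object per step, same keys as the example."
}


{"k":1,"theta":[-0.732,-0.006],"\u03b8\u0307":[0.267,-0.161],"ee":[0.234,-0.035,0.592],"\u03c4":[2.061,0.167]}
{"k":2,"theta":[-0.727,-0.009],"\u03b8\u0307":[0.32,-0.279],"ee":[0.233,-0.036,0.592],"\u03c4":[1.985,0.335]}
{"k":3,"theta":[-0.722,-0.014],"\u03b8\u0307":[0.354,-0.361],"ee":[0.232,-0.038,0.592],"\u03c4":[1.935,0.445]}
{"k":4,"theta":[-0.717,-0.02],"\u03b8\u0307":[0.377,-0.42],"ee":[0.231,-0.04,0.592],"\u03c4":[1.901,0.517]}
{"k":5,"theta":[-0.711,-0.027],"\u03b8\u0307":[0.393,-0.464],"ee":[0.231,-0.042,0.592],"\u03c4":[1.878,0.566]}
{"k":6,"theta":[-0.705,-0.034],"\u03b8\u0307":[0.403,-0.499],"ee":[0.23,-0.044,0.592],"\u03c4":[1.861,0.6]}
{"k":7,"theta":[-0.699,-0.042],"\u03b8\u0307":[0.411,-0.528],"ee":[0.229,-0.046,0.592],"\u03c4":[1.85,0.624]}
{"k":8,"theta":[-0.693,-0.05],"\u03b8\u0307":[0.416,-0.554],"ee":[0.229,-0.049,0.592],"\u03c4":[1.841,0.644]}
{"k":9,"theta":[-0.686,-0.058],"\u03b8\u0307":[0.42,-0.578],"ee":[0.228,-0.051,0.592],"\u03c4":[1.834,0.659]}
{"k":10,"theta":[-0.68,-0.067],"\u03b8\u0307":[0.424,-0.6],"ee":[0.227,-0.054,0.592],"\u03c4":[1.829,0.673]}
{"k":11,"theta":[-0.674,-0.076],"\u03b8\u0307":[0.427,-0.623],"ee":[0.226,-0.056,0.592],"\u03c4":[1.824,0.686]}
{"k":12,"theta":[-0.667,-0.086],"\u03b8\u0307":[0.429,-0.645],"ee":[0.226,-0.059,0.592],"\u03c4":[1.82,0.698]}
{"k":13,"theta":[-0.661,-0.096],"\u03b8\u0307":[0.431,-0.667],"ee":[0.225,-0.062,0.592],"\u03c4":[1.817,0.71]}
{"k":14,"theta":[-0.654,-0.106],"\u03b8\u0307":[0.433,-0.69],"ee":[0.224,-0.065,0.592],"\u03c4":[1.813,0.723]}
{"k":15,"theta":[-0.648,-0.116],"\u03b8\u0307":[0.435,-0.712],"ee":[0.224,-0.068,0.591],"\u03c4":[1.811,0.735]}
{"k":16,"theta":[-0.641,-0.127],"\u03b8\u0307":[0.437,-0.736],"ee":[0.223,-0.071,0.591],"\u03c4":[1.808,0.749]}
{"k":17,"theta":[-0.635,-0.138],"\u03b8\u0307":[0.439,-0.76],"ee":[0.222,-0.075,0.591],"\u03c4":[1.805,0.762]}
{"k":18,"theta":[-0.628,-0.15],"\u03b8\u0307":[0.441,-0.784],"ee":[0.222,-0.078,0.59],"\u03c4":[1.803,0.777]}
{"k":19,"theta":[-0.621,-0.162],"\u03b8\u0307":[0.442,-0.809],"ee":[0.221,-0.081,0.59],"\u03c4":[1.801,0.792]}
{"k":20,"theta":[-0.615,-0.174],"\u03b8\u0307":[0.444,-0.834],"ee":[0.22,-0.085,0.589],"\u03c4":[1.798,0.808]}
{"k":21,"theta":[-0.608,-0.187],"\u03b8\u0307":[0.445,-0.86],"ee":[0.219,-0.089,0.588],"\u03c4":[1.796,0.824]}
{"k":22,"theta":[-0.601,-0.2],"\u03b8\u0307":[0.447,-0.887],"ee":[0.219,-0.092,0.588],"\u03c4":[1.794,0.842]}
{"k":23,"theta":[-0.595,-0.213],"\u03b8\u0307":[0.448,-0.914],"ee":[0.218,-0.096,0.587],"\u03c4":[1.792,0.86]}
{"k":24,"theta":[-0.588,-0.227],"\u03b8\u0307":[0.45,-0.941],"ee":[0.217,-0.1,0.586],"\u03c4":[1.79,0.878]}
{"k":25,"theta":[-0.581,-0.242],"\u03b8\u0307":[0.451,-0.969],"ee":[0.216,-0.104,0.585],"\u03c4":[1.788,0.898]}
{"k":26,"theta":[-0.574,-0.256],"\u03b8\u0307":[0.452,-0.998],"ee":[0.216,-0.108,0.584],"\u03c4":[1.786,0.918]}
{"k":27,"theta":[-0.568,-0.272],"\u03b8\u0307":[0.453,-1.027],"ee":[0.215,-0.113,0.583],"\u03c4":[1.784,0.94]}
{"k":28,"theta":[-0.561,-0.287],"\u03b8\u0307":[0.454,-1.057],"ee":[0.214,-0.117,0.581],"\u03c4":[1.783,0.962]}
{"k":29,"theta":[-0.554,-0.303],"\u03b8\u0307":[0.455,-1.087],"ee":[0.213,-0.121,0.58],"\u03c4":[1.781,0.984]}
{"k":30,"theta":[-0.547,-0.32],"\u03b8\u0307":[0.455,-1.118],"ee":[0.212,-0.126,0.579],"\u03c4":[1.779,1.008]}
{"k":31,"theta":[-0.54,-0.337],"\u03b8\u0307":[0.456,-1.149],"ee":[0.211,-0.131,0.577],"\u03c4":[1.777,1.032]}
{"k":32,"theta":[-0.534,-0.354],"\u03b8\u0307":[0.457,-1.181],"ee":[0.21,-0.135,0.575],"\u03c4":[1.775,1.058]}
{"k":33,"theta":[-0.527,-0.372],"\u03b8\u0307":[0.457,-1.213],"ee":[0.209,-0.14,0.573],"\u03c4":[1.773,1.084]}
{"k":34,"theta":[-0.52,-0.391],"\u03b8\u0307":[0.457,-1.246],"ee":[0.208,-0.145,0.571],"\u03c4":[1.771,1.111]}
{"k":35,"theta":[-0.513,-0.41],"\u03b8\u0307":[0.457,-1.279],"ee":[0.207,-0.15,0.569],"\u03c4":[1.769,1.139]}
{"k":36,"theta":[-0.506,-0.429],"\u03b8\u0307":[0.457,-1.312],"ee":[0.206,-0.155,0.566],"\u03c4":[1.767,1.167]}
{"k":37,"theta":[-0.499,-0.449],"\u03b8\u0307":[0.457,-1.346],"ee":[0.205,-0.161,0.564],"\u03c4":[1.765,1.197]}
{"k":38,"theta":[-0.492,-0.469],"\u03b8\u0307":[0.457,-1.379],"ee":[0.203,-0.166,0.561],"\u03c4":[1.762,1.227]}
{"k":39,"theta":[-0.486,-0.49],"\u03b8\u0307":[0.457,-1.413],"ee":[0.202,-0.171,0.558],"\u03c4":[1.76,1.258]}
{"k":40,"theta":[-0.479,-0.512],"\u03b8\u0307":[0.456,-1.448],"ee":[0.201,-0.177,0.555],"\u03c4":[1.757,1.289]}
{"k":41,"theta":[-0.472,-0.534],"\u03b8\u0307":[0.456,-1.482],"ee":[0.199,-0.182,0.552],"\u03c4":[1.754,1.322]}
{"k":42,"theta":[-0.465,-0.556],"\u03b8\u0307":[0.455,-1.517],"ee":[0.198,-0.188,0.548]}
{"summary": "max |\u03c4| (N\u00b7m): 2.176"}


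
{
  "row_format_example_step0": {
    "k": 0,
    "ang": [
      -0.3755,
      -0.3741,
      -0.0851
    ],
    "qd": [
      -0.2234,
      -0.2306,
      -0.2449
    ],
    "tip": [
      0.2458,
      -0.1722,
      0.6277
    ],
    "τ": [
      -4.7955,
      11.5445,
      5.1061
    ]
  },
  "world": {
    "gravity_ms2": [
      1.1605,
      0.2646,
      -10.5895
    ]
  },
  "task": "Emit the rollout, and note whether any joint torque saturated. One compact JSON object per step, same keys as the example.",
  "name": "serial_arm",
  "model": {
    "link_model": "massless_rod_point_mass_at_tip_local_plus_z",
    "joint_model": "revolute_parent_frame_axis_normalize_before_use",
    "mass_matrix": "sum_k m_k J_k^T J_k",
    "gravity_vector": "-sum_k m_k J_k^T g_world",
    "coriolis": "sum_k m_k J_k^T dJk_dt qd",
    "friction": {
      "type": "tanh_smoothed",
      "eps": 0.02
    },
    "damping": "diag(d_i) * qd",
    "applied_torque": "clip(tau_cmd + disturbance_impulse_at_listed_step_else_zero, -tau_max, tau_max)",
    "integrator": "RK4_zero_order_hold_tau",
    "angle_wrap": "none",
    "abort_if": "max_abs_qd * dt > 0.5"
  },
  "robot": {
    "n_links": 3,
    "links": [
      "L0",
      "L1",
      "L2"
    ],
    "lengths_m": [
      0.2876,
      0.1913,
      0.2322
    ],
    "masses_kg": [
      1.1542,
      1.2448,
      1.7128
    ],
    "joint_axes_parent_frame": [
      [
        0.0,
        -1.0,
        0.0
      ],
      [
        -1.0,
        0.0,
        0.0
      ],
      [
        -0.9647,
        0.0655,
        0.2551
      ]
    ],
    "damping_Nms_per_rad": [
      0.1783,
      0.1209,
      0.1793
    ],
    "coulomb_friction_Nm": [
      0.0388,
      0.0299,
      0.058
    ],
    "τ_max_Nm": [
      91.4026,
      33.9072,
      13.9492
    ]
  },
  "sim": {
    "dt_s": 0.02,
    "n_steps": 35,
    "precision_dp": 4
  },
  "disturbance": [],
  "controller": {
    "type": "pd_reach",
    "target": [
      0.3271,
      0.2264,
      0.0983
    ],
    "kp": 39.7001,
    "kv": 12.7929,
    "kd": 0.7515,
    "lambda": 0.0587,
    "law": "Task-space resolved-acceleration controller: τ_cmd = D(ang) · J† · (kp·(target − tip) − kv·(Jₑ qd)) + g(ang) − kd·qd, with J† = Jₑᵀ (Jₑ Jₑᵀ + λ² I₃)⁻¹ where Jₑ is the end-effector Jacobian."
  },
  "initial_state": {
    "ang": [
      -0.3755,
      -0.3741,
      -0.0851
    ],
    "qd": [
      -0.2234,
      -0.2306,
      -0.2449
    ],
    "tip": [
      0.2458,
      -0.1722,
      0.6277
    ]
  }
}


{"k":1,"ang":[-0.3827,-0.3727,-0.0929],"qd":[-0.4913,0.3554,-0.5109],"tip":[0.25,-0.1732,0.6255],"\u03c4":[-0.6684,9.2675,4.3269]}
{"k":2,"ang":[-0.3943,-0.3639,-0.0995],"qd":[-0.675,0.5333,-0.1656],"tip":[0.2574,-0.1711,0.6234],"\u03c4":[2.6299,7.6317,3.2722]}
{"k":3,"ang":[-0.4092,-0.3503,-0.1038],"qd":[-0.8118,0.8278,-0.2608],"tip":[0.2673,-0.1667,0.6212],"\u03c4":[5.1882,6.3644,2.7953]}
{"k":4,"ang":[-0.4263,-0.3327,-0.1073],"qd":[-0.9017,0.9399,-0.0953],"tip":[0.2789,-0.1606,0.6189],"\u03c4":[7.2679,5.4013,2.2181]}
{"k":5,"ang":[-0.4449,-0.3124,-0.1094],"qd":[-0.9639,1.0938,-0.1162],"tip":[0.2917,-0.153,0.6163],"\u03c4":[8.9352,4.6187,1.8995]}
{"k":6,"ang":[-0.4646,-0.2898,-0.1108],"qd":[-1.0007,1.1658,-0.0304],"tip":[0.3051,-0.1444,0.6134],"\u03c4":[10.3228,3.9834,1.5522]}
{"k":7,"ang":[-0.4848,-0.2657,-0.1113],"qd":[-1.022,1.2527,-0.029],"tip":[0.319,-0.1348,0.61],"\u03c4":[11.4738,3.4393,1.3273]}
{"k":8,"ang":[-0.5053,-0.2401,-0.1115],"qd":[-1.031,1.3257,-0.0373],"tip":[0.333,-0.1246,0.6063],"\u03c4":[12.4488,2.9685,1.1455]}
{"k":9,"ang":[-0.5259,-0.2135,-0.1113],"qd":[-1.0297,1.3586,0.0114],"tip":[0.3471,-0.1138,0.602],"\u03c4":[13.2966,2.5519,0.9371]}
{"k":10,"ang":[-0.5464,-0.1859,-0.1112],"qd":[-1.0227,1.4005,0.0171],"tip":[0.3609,-0.1024,0.5973],"\u03c4":[14.0273,2.1734,0.7849]}
{"k":11,"ang":[-0.5667,-0.1576,-0.1108],"qd":[-1.0111,1.4368,0.0164],"tip":[0.3744,-0.0907,0.5922],"\u03c4":[14.6726,1.8214,0.651]}
{"k":12,"ang":[-0.5868,-0.1288,-0.1101],"qd":[-0.9957,1.4528,0.0447],"tip":[0.3876,-0.0786,0.5866],"\u03c4":[15.2524,1.4917,0.5006]}
{"k":13,"ang":[-0.6065,-0.0996,-0.109],"qd":[-0.9784,1.4701,0.0575],"tip":[0.4004,-0.0662,0.5806],"\u03c4":[15.7724,1.1765,0.3713]}
{"k":14,"ang":[-0.6259,-0.0702,-0.1075],"qd":[-0.9592,1.4746,0.0869],"tip":[0.4126,-0.0536,0.5742],"\u03c4":[16.2461,0.8747,0.233]}
{"k":15,"ang":[-0.6448,-0.0407,-0.1055],"qd":[-0.9392,1.4796,0.1056],"tip":[0.4244,-0.0407,0.5674],"\u03c4":[16.6761,0.5828,0.1094]}
{"k":16,"ang":[-0.6634,-0.0111,-0.1031],"qd":[-0.9185,1.4774,0.1309],"tip":[0.4355,-0.0277,0.5603],"\u03c4":[17.0696,0.3016,-0.0156]}
{"k":17,"ang":[-0.6816,0.0183,-0.1002],"qd":[-0.8977,1.4735,0.1514],"tip":[0.4461,-0.0147,0.5528],"\u03c4":[17.4285,0.0299,-0.1319]}
{"k":18,"ang":[-0.6993,0.0477,-0.0969],"qd":[-0.8767,1.4648,0.1744],"tip":[0.4561,-0.0015,0.545],"\u03c4":[17.7564,-0.2314,-0.2462]}
{"k":19,"ang":[-0.7166,0.0768,-0.0932],"qd":[-0.8558,1.4539,0.195],"tip":[0.4654,0.0117,0.5368],"\u03c4":[18.055,-0.4827,-0.3541]}
{"k":20,"ang":[-0.7335,0.1057,-0.0891],"qd":[-0.8351,1.4394,0.2163],"tip":[0.4741,0.0248,0.5285],"\u03c4":[18.3263,-0.7233,-0.4583]}
{"k":21,"ang":[-0.75,0.1343,-0.0845],"qd":[-0.8146,1.4226,0.2362],"tip":[0.4822,0.0379,0.5198],"\u03c4":[18.5716,-0.9531,-0.5569]}
{"k":22,"ang":[-0.7661,0.1625,-0.0795],"qd":[-0.7945,1.403,0.2559],"tip":[0.4897,0.0509,0.511],"\u03c4":[18.7923,-1.1716,-0.6509]}
{"k":23,"ang":[-0.7818,0.1903,-0.0742],"qd":[-0.7747,1.3813,0.2745],"tip":[0.4965,0.0637,0.5019],"\u03c4":[18.9894,-1.3787,-0.7394]}
{"k":24,"ang":[-0.7971,0.2177,-0.0685],"qd":[-0.7553,1.3573,0.2925],"tip":[0.5027,0.0764,0.4927],"\u03c4":[19.1641,-1.574,-0.8228]}
{"k":25,"ang":[-0.812,0.2446,-0.0624],"qd":[-0.7363,1.3315,0.3096],"tip":[0.5083,0.0889,0.4834],"\u03c4":[19.3174,-1.7575,-0.9007]}
{"k":26,"ang":[-0.8265,0.2709,-0.0561],"qd":[-0.7176,1.3039,0.326],"tip":[0.5133,0.1011,0.474],"\u03c4":[19.4503,-1.929,-0.9732]}
{"k":27,"ang":[-0.8407,0.2966,-0.0494],"qd":[-0.6993,1.2748,0.3415],"tip":[0.5177,0.1132,0.4645],"\u03c4":[19.564,-2.0885,-1.0401]}
{"k":28,"ang":[-0.8545,0.3218,-0.0424],"qd":[-0.6814,1.2442,0.3561],"tip":[0.5216,0.1249,0.455],"\u03c4":[19.6595,-2.236,-1.1016]}
{"k":29,"ang":[-0.8679,0.3464,-0.0351],"qd":[-0.6638,1.2125,0.3699],"tip":[0.5249,0.1363,0.4455],"\u03c4":[19.7377,-2.3718,-1.1576]}
{"k":30,"ang":[-0.881,0.3703,-0.0275],"qd":[-0.6466,1.1797,0.3829],"tip":[0.5278,0.1475,0.436],"\u03c4":[19.7998,-2.496,-1.2083]}
{"k":31,"ang":[-0.8938,0.3935,-0.0197],"qd":[-0.6297,1.1461,0.3951],"tip":[0.5301,0.1583,0.4265],"\u03c4":[19.8468,-2.6088,-1.2536]}
{"k":32,"ang":[-0.9062,0.4161,-0.0117],"qd":[-0.6131,1.1117,0.4066],"tip":[0.532,0.1688,0.4171],"\u03c4":[19.8798,-2.7106,-1.2938]}
{"k":33,"ang":[-0.9183,0.4379,-0.0034],"qd":[-0.5968,1.0768,0.4174],"tip":[0.5335,0.1789,0.4077],"\u03c4":[19.8998,-2.8018,-1.329]}
{"k":34,"ang":[-0.9301,0.4591,0.0051],"qd":[-0.5809,1.0414,0.4275],"tip":[0.5346,0.1887,0.3985],"\u03c4":[19.9079,-2.8828,-1.3594]}
{"k":35,"ang":[-0.9415,0.4795,0.0137],"qd":[-0.5652,1.0056,0.437],"tip":[0.5352,0.1981,0.3894]}
{"summary": "any joint saturated: no"}


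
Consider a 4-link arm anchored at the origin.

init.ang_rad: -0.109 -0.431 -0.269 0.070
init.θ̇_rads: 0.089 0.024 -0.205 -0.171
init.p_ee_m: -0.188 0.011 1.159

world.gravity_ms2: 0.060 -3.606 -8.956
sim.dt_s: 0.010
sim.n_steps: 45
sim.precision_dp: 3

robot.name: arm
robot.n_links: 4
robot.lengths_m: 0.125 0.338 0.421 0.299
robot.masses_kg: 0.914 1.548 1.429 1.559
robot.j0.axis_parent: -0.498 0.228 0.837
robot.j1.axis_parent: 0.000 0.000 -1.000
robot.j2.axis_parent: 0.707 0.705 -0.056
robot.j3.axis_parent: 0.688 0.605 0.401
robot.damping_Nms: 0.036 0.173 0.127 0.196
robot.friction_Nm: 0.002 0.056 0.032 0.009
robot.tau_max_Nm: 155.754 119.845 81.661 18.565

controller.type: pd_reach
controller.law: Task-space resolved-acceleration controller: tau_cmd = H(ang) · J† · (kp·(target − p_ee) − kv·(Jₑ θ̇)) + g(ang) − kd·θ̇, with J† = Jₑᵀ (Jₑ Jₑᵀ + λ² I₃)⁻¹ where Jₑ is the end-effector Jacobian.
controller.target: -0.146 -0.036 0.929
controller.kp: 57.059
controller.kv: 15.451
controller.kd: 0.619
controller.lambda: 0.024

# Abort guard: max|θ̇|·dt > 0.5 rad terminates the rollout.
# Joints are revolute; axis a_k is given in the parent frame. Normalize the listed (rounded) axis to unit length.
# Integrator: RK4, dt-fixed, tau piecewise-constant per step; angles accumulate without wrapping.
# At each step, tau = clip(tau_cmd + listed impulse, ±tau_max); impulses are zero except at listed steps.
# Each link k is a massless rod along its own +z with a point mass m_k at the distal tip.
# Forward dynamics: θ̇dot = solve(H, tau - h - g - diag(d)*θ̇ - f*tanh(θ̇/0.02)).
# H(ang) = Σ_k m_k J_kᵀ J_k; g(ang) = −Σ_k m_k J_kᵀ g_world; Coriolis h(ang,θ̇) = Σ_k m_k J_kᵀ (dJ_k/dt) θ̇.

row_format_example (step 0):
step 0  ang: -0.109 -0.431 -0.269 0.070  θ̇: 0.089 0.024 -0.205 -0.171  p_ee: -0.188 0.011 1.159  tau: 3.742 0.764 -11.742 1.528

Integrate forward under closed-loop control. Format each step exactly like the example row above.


step 1  ang: -0.108 -0.432 -0.274 0.077  θ̇: 0.160 -0.238 -0.850 1.614  p_ee: -0.189 0.012 1.159  tau: 3.965 1.065 -12.607 0.260
step 2  ang: -0.106 -0.435 -0.285 0.100  θ̇: 0.174 -0.318 -1.362 2.927  p_ee: -0.191 0.013 1.158  tau: 3.468 1.114 -14.250 -0.472
step 3  ang: -0.104 -0.438 -0.301 0.135  θ̇: 0.155 -0.342 -1.836 4.061  p_ee: -0.192 0.014 1.157  tau: 2.572 1.015 -14.426 -0.923
step 4  ang: -0.103 -0.441 -0.322 0.180  θ̇: 0.091 -0.313 -2.243 4.974  p_ee: -0.194 0.015 1.155  tau: 1.732 0.824 -12.025 -1.111
step 5  ang: -0.103 -0.444 -0.346 0.233  θ̇: -0.018 -0.241 -2.517 5.519  p_ee: -0.196 0.016 1.153  tau: 1.354 0.645 -7.781 -1.011
step 6  ang: -0.104 -0.446 -0.371 0.289  θ̇: -0.152 -0.160 -2.633 5.662  p_ee: -0.198 0.017 1.150  tau: 1.502 0.567 -3.228 -0.675
step 7  ang: -0.106 -0.447 -0.398 0.345  θ̇: -0.286 -0.098 -2.621 5.509  p_ee: -0.201 0.018 1.147  tau: 2.001 0.616 0.638 -0.225
step 8  ang: -0.109 -0.448 -0.423 0.398  θ̇: -0.405 -0.065 -2.532 5.202  p_ee: -0.204 0.019 1.143  tau: 2.651 0.770 3.552 0.226
step 9  ang: -0.114 -0.449 -0.448 0.448  θ̇: -0.504 -0.057 -2.405 4.847  p_ee: -0.207 0.020 1.139  tau: 3.320 0.993 5.611 0.611
step 10  ang: -0.119 -0.449 -0.471 0.495  θ̇: -0.584 -0.066 -2.265 4.501  p_ee: -0.210 0.021 1.134  tau: 3.943 1.250 7.004 0.906
step 11  ang: -0.126 -0.450 -0.493 0.538  θ̇: -0.648 -0.083 -2.124 4.191  p_ee: -0.214 0.022 1.130  tau: 4.494 1.518 7.907 1.111
step 12  ang: -0.132 -0.451 -0.514 0.579  θ̇: -0.699 -0.104 -1.989 3.921  p_ee: -0.217 0.022 1.126  tau: 4.969 1.783 8.457 1.236
step 13  ang: -0.140 -0.452 -0.533 0.617  θ̇: -0.739 -0.126 -1.861 3.689  p_ee: -0.220 0.022 1.121  tau: 5.369 2.035 8.755 1.298
step 14  ang: -0.147 -0.453 -0.551 0.653  θ̇: -0.770 -0.146 -1.741 3.492  p_ee: -0.223 0.022 1.117  tau: 5.703 2.269 8.874 1.308
step 15  ang: -0.155 -0.455 -0.568 0.687  θ̇: -0.794 -0.164 -1.629 3.323  p_ee: -0.226 0.022 1.113  tau: 5.979 2.483 8.866 1.279
step 16  ang: -0.163 -0.457 -0.584 0.719  θ̇: -0.811 -0.180 -1.524 3.177  p_ee: -0.229 0.021 1.109  tau: 6.204 2.675 8.768 1.222
step 17  ang: -0.171 -0.458 -0.598 0.750  θ̇: -0.823 -0.192 -1.427 3.049  p_ee: -0.231 0.021 1.104  tau: 6.385 2.846 8.608 1.144
step 18  ang: -0.179 -0.460 -0.612 0.780  θ̇: -0.830 -0.202 -1.335 2.936  p_ee: -0.233 0.020 1.100  tau: 6.529 2.996 8.407 1.051
step 19  ang: -0.188 -0.462 -0.625 0.809  θ̇: -0.832 -0.209 -1.250 2.835  p_ee: -0.235 0.019 1.097  tau: 6.642 3.127 8.178 0.948
step 20  ang: -0.196 -0.464 -0.637 0.837  θ̇: -0.832 -0.213 -1.170 2.744  p_ee: -0.236 0.018 1.093  tau: 6.729 3.239 7.933 0.839
step 21  ang: -0.204 -0.467 -0.649 0.864  θ̇: -0.828 -0.216 -1.096 2.660  p_ee: -0.237 0.017 1.089  tau: 6.793 3.335 7.680 0.726
step 22  ang: -0.213 -0.469 -0.659 0.890  θ̇: -0.822 -0.216 -1.026 2.583  p_ee: -0.238 0.016 1.085  tau: 6.838 3.415 7.424 0.612
step 23  ang: -0.221 -0.471 -0.669 0.916  θ̇: -0.813 -0.214 -0.960 2.510  p_ee: -0.239 0.015 1.082  tau: 6.868 3.481 7.169 0.497
step 24  ang: -0.229 -0.473 -0.678 0.940  θ̇: -0.803 -0.211 -0.899 2.442  p_ee: -0.240 0.014 1.078  tau: 6.885 3.534 6.918 0.384
step 25  ang: -0.237 -0.475 -0.687 0.964  θ̇: -0.791 -0.207 -0.841 2.378  p_ee: -0.240 0.012 1.075  tau: 6.891 3.576 6.675 0.272
step 26  ang: -0.245 -0.477 -0.695 0.988  θ̇: -0.778 -0.201 -0.787 2.316  p_ee: -0.240 0.011 1.072  tau: 6.888 3.608 6.439 0.163
step 27  ang: -0.252 -0.479 -0.703 1.011  θ̇: -0.763 -0.194 -0.736 2.257  p_ee: -0.240 0.010 1.069  tau: 6.878 3.631 6.212 0.057
step 28  ang: -0.260 -0.481 -0.710 1.033  θ̇: -0.748 -0.187 -0.689 2.200  p_ee: -0.240 0.008 1.065  tau: 6.862 3.646 5.995 -0.045
step 29  ang: -0.267 -0.483 -0.717 1.055  θ̇: -0.732 -0.179 -0.645 2.145  p_ee: -0.240 0.007 1.062  tau: 6.841 3.654 5.787 -0.144
step 30  ang: -0.275 -0.485 -0.723 1.076  θ̇: -0.715 -0.170 -0.603 2.091  p_ee: -0.239 0.006 1.059  tau: 6.817 3.656 5.589 -0.240
step 31  ang: -0.282 -0.486 -0.729 1.097  θ̇: -0.698 -0.161 -0.564 2.039  p_ee: -0.238 0.004 1.056  tau: 6.789 3.653 5.401 -0.332
step 32  ang: -0.289 -0.488 -0.734 1.117  θ̇: -0.680 -0.152 -0.527 1.989  p_ee: -0.238 0.003 1.054  tau: 6.760 3.645 5.222 -0.420
step 33  ang: -0.295 -0.489 -0.739 1.136  θ̇: -0.663 -0.142 -0.493 1.940  p_ee: -0.237 0.002 1.051  tau: 6.729 3.634 5.052 -0.505
step 34  ang: -0.302 -0.491 -0.744 1.156  θ̇: -0.645 -0.133 -0.461 1.892  p_ee: -0.236 0.001 1.048  tau: 6.696 3.619 4.891 -0.586
step 35  ang: -0.308 -0.492 -0.748 1.174  θ̇: -0.627 -0.123 -0.431 1.845  p_ee: -0.235 -0.001 1.045  tau: 6.663 3.601 4.738 -0.664
step 36  ang: -0.314 -0.493 -0.753 1.192  θ̇: -0.609 -0.113 -0.403 1.799  p_ee: -0.234 -0.002 1.043  tau: 6.630 3.581 4.594 -0.739
step 37  ang: -0.320 -0.494 -0.757 1.210  θ̇: -0.592 -0.104 -0.376 1.755  p_ee: -0.233 -0.003 1.040  tau: 6.597 3.559 4.457 -0.810
step 38  ang: -0.326 -0.495 -0.760 1.227  θ̇: -0.574 -0.094 -0.352 1.711  p_ee: -0.232 -0.004 1.038  tau: 6.564 3.536 4.328 -0.879
step 39  ang: -0.332 -0.496 -0.764 1.244  θ̇: -0.557 -0.085 -0.329 1.668  p_ee: -0.230 -0.005 1.035  tau: 6.531 3.511 4.205 -0.944
step 40  ang: -0.337 -0.497 -0.767 1.261  θ̇: -0.540 -0.076 -0.307 1.626  p_ee: -0.229 -0.007 1.033  tau: 6.499 3.485 4.089 -1.006
step 41  ang: -0.343 -0.498 -0.770 1.277  θ̇: -0.523 -0.067 -0.287 1.585  p_ee: -0.228 -0.008 1.031  tau: 6.467 3.459 3.979 -1.066
step 42  ang: -0.348 -0.498 -0.772 1.293  θ̇: -0.507 -0.059 -0.268 1.546  p_ee: -0.226 -0.009 1.028  tau: 6.436 3.432 3.874 -1.123
step 43  ang: -0.353 -0.499 -0.775 1.308  θ̇: -0.491 -0.051 -0.250 1.506  p_ee: -0.225 -0.010 1.026  tau: 6.406 3.405 3.776 -1.177
step 44  ang: -0.358 -0.499 -0.777 1.323  θ̇: -0.475 -0.043 -0.234 1.468  p_ee: -0.223 -0.011 1.024  tau: 6.377 3.377 3.682 -1.229
step 45  ang: -0.362 -0.500 -0.780 1.337  θ̇: -0.460 -0.035 -0.219 1.431  p_ee: -0.222 -0.012 1.022


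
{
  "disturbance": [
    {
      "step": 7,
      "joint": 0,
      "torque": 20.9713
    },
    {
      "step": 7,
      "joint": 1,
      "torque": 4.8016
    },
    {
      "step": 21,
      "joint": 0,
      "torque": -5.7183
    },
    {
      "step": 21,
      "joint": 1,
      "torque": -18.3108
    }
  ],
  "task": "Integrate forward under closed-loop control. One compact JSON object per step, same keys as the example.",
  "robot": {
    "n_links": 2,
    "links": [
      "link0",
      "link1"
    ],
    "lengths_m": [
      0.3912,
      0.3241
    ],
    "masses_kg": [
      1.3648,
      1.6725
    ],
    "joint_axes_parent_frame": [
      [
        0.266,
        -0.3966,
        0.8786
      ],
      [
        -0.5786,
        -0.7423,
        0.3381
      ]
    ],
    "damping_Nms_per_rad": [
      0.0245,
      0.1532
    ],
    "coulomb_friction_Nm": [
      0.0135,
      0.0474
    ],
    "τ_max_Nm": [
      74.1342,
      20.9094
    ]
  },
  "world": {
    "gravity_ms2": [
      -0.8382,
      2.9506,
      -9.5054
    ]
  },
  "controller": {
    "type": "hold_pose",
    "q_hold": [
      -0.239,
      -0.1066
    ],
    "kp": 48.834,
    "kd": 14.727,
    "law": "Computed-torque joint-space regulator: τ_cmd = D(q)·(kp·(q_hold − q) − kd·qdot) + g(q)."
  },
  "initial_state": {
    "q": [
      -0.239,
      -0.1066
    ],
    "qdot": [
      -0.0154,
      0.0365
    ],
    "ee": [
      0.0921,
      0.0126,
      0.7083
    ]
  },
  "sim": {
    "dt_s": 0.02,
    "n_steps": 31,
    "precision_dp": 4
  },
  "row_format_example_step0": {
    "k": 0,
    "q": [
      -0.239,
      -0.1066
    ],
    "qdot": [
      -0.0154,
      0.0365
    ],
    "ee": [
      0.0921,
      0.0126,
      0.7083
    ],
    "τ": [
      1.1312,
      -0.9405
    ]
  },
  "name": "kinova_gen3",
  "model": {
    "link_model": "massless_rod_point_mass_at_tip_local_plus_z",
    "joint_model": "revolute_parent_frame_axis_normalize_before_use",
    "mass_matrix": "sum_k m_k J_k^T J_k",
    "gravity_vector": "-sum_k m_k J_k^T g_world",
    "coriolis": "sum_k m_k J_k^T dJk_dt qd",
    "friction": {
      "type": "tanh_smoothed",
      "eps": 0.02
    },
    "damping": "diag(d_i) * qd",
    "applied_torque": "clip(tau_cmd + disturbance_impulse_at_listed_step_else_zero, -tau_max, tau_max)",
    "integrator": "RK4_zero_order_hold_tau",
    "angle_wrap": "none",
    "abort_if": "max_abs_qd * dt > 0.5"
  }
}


{"k":1,"q":[-0.2392,-0.106],"qdot":[-0.0087,0.0194],"ee":[0.0921,0.0128,0.7083],"\u03c4":[1.1243,-0.9122]}
{"k":2,"q":[-0.2394,-0.1058],"qdot":[-0.0046,0.0089],"ee":[0.0921,0.0129,0.7083],"\u03c4":[1.1198,-0.8942]}
{"k":3,"q":[-0.2394,-0.1056],"qdot":[-0.0022,0.0034],"ee":[0.0921,0.0129,0.7083],"\u03c4":[1.1168,-0.8846]}
{"k":4,"q":[-0.2395,-0.1056],"qdot":[-0.0008,0.0008],"ee":[0.0921,0.0129,0.7083],"\u03c4":[1.1148,-0.8799]}
{"k":5,"q":[-0.2395,-0.1056],"qdot":[-0.0001,-0.0005],"ee":[0.0921,0.0129,0.7083],"\u03c4":[1.1135,-0.8776]}
{"k":6,"q":[-0.2395,-0.1056],"qdot":[0.0003,-0.001],"ee":[0.0921,0.0129,0.7083],"\u03c4":[1.1125,-0.8764]}
{"k":7,"q":[-0.2395,-0.1056],"qdot":[0.0006,-0.0013],"ee":[0.0921,0.0129,0.7083],"\u03c4":[22.0832,3.9258]}
{"k":8,"q":[-0.2198,-0.1055],"qdot":[1.9663,0.0226],"ee":[0.0863,0.0108,0.7091],"\u03c4":[-5.2881,-2.3793]}
{"k":9,"q":[-0.1866,-0.1046],"qdot":[1.3528,0.0628],"ee":[0.0766,0.0071,0.7103],"\u03c4":[-3.7932,-2.1111]}
{"k":10,"q":[-0.1641,-0.1033],"qdot":[0.8951,0.0607],"ee":[0.0699,0.0046,0.711],"\u03c4":[-2.6304,-1.8402]}
{"k":11,"q":[-0.1496,-0.1023],"qdot":[0.5548,0.0434],"ee":[0.0655,0.0029,0.7115],"\u03c4":[-1.7265,-1.5996]}
{"k":12,"q":[-0.1411,-0.1016],"qdot":[0.3027,0.024],"ee":[0.0629,0.002,0.7117],"\u03c4":[-1.0249,-1.4003]}
{"k":13,"q":[-0.1369,-0.1013],"qdot":[0.1172,0.0089],"ee":[0.0617,0.0015,0.7118],"\u03c4":[-0.4812,-1.2448]}
{"k":14,"q":[-0.1359,-0.1012],"qdot":[-0.0177,0.0],"ee":[0.0614,0.0013,0.7119],"\u03c4":[-0.0622,-1.1305]}
{"k":15,"q":[-0.1372,-0.1012],"qdot":[-0.1121,-0.0047],"ee":[0.0618,0.0015,0.7118],"\u03c4":[0.2537,-1.0484]}
{"k":16,"q":[-0.1401,-0.1014],"qdot":[-0.1775,-0.0066],"ee":[0.0626,0.0019,0.7117],"\u03c4":[0.4958,-0.9894]}
{"k":17,"q":[-0.1441,-0.1015],"qdot":[-0.221,-0.0071],"ee":[0.0638,0.0024,0.7116],"\u03c4":[0.6806,-0.947]}
{"k":18,"q":[-0.1488,-0.1016],"qdot":[-0.2479,-0.007],"ee":[0.0651,0.003,0.7115],"\u03c4":[0.8207,-0.9165]}
{"k":19,"q":[-0.1539,-0.1018],"qdot":[-0.2623,-0.0066],"ee":[0.0666,0.0036,0.7114],"\u03c4":[0.9263,-0.8947]}
{"k":20,"q":[-0.1592,-0.1019],"qdot":[-0.2674,-0.0063],"ee":[0.0681,0.0043,0.7112],"\u03c4":[1.0051,-0.8793]}
{"k":21,"q":[-0.1645,-0.102],"qdot":[-0.2658,-0.006],"ee":[0.0697,0.0049,0.7111],"\u03c4":[-4.6551,-19.1794]}
{"k":22,"q":[-0.1699,-0.1255],"qdot":[-0.2861,-2.3287],"ee":[0.0759,0.0002,0.71],"\u03c4":[2.8595,4.7568]}
{"k":23,"q":[-0.1759,-0.1645],"qdot":[-0.3098,-1.5773],"ee":[0.0851,-0.0081,0.708],"\u03c4":[2.4811,3.5238]}
{"k":24,"q":[-0.1821,-0.1904],"qdot":[-0.3035,-1.0236],"ee":[0.0916,-0.0135,0.7064],"\u03c4":[2.1689,2.5687]}
{"k":25,"q":[-0.188,-0.2068],"qdot":[-0.2822,-0.6177],"ee":[0.0962,-0.0167,0.7052],"\u03c4":[1.917,1.8287]}
{"k":26,"q":[-0.1933,-0.2162],"qdot":[-0.2548,-0.3224],"ee":[0.0993,-0.0184,0.7044],"\u03c4":[1.7169,1.2547]}
{"k":27,"q":[-0.1982,-0.2205],"qdot":[-0.2265,-0.1097],"ee":[0.1014,-0.0189,0.704],"\u03c4":[1.5599,0.8087]}
{"k":28,"q":[-0.2024,-0.2212],"qdot":[-0.1992,0.0388],"ee":[0.1026,-0.0187,0.7038],"\u03c4":[1.4378,0.4665]}
{"k":29,"q":[-0.2061,-0.2195],"qdot":[-0.1724,0.1315],"ee":[0.1033,-0.0179,0.7038],"\u03c4":[1.3435,0.2231]}
{"k":30,"q":[-0.2094,-0.2162],"qdot":[-0.1494,0.1939],"ee":[0.1035,-0.0168,0.7039],"\u03c4":[1.2711,0.0324]}
{"k":31,"q":[-0.2122,-0.2119],"qdot":[-0.1299,0.2339],"ee":[0.1035,-0.0155,0.704]}


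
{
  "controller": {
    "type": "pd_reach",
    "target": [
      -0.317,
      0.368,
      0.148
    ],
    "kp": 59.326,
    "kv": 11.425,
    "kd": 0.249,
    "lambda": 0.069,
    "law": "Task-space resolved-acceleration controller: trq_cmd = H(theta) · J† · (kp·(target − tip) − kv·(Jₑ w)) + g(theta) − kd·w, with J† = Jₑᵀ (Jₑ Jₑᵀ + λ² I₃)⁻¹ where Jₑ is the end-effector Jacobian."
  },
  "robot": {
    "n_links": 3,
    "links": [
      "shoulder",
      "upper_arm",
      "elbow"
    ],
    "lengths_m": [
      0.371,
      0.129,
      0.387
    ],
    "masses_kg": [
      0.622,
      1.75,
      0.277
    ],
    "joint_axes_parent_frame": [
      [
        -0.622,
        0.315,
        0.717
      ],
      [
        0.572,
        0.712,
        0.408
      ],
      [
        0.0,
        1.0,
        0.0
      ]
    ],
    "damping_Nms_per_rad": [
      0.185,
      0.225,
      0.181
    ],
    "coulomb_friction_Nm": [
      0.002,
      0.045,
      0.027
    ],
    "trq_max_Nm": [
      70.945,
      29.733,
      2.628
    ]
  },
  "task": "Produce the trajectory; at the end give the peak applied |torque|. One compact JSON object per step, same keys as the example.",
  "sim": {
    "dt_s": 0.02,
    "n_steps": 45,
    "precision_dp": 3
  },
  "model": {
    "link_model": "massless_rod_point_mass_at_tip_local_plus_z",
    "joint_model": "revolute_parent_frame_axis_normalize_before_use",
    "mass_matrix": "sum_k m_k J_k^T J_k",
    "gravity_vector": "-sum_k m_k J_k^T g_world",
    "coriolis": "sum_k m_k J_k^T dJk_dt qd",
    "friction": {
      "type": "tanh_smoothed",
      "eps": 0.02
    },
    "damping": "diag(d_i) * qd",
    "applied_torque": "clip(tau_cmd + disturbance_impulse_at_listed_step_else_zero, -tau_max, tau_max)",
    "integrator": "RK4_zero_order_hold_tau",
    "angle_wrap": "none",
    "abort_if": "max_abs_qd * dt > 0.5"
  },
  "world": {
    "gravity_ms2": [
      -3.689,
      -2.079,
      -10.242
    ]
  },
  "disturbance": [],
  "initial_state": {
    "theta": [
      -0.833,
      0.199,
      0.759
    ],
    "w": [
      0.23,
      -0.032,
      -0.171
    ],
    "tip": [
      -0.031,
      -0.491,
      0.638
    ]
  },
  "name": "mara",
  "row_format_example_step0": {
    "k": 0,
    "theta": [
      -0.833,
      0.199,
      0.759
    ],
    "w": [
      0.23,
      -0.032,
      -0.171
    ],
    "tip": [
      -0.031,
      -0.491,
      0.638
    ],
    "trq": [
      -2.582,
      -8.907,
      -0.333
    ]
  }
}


{"k":1,"theta":[-0.838,0.142,0.811],"w":[-0.714,-5.435,4.99],"tip":[-0.033,-0.486,0.638],"trq":[1.584,-6.848,-1.471]}
{"k":2,"theta":[-0.857,0.011,0.92],"w":[-1.161,-7.606,5.846],"tip":[-0.042,-0.477,0.635],"trq":[8.716,-5.867,-1.276]}
{"k":3,"theta":[-0.881,-0.151,1.033],"w":[-1.224,-8.627,5.452],"tip":[-0.061,-0.468,0.632],"trq":[14.277,-5.423,-0.954]}
{"k":4,"theta":[-0.903,-0.33,1.136],"w":[-1.01,-9.239,4.868],"tip":[-0.086,-0.458,0.632],"trq":[17.329,-5.195,-0.78]}
{"k":5,"theta":[-0.919,-0.519,1.228],"w":[-0.601,-9.689,4.397],"tip":[-0.113,-0.443,0.635],"trq":[18.224,-4.987,-0.74]}
{"k":6,"theta":[-0.926,-0.716,1.312],"w":[-0.049,-10.011,4.071],"tip":[-0.137,-0.422,0.643],"trq":[17.523,-4.699,-0.754]}
{"k":7,"theta":[-0.92,-0.917,1.391],"w":[0.617,-10.176,3.861],"tip":[-0.156,-0.395,0.653],"trq":[15.735,-4.295,-0.754]}
{"k":8,"theta":[-0.901,-1.121,1.466],"w":[1.368,-10.155,3.74],"tip":[-0.168,-0.361,0.666],"trq":[13.306,-3.785,-0.702]}
{"k":9,"theta":[-0.866,-1.322,1.54],"w":[2.165,-9.958,3.684],"tip":[-0.173,-0.321,0.68],"trq":[10.639,-3.211,-0.592]}
{"k":10,"theta":[-0.815,-1.517,1.613],"w":[2.947,-9.631,3.66],"tip":[-0.17,-0.276,0.693],"trq":[8.058,-2.618,-0.435]}
{"k":11,"theta":[-0.749,-1.706,1.685],"w":[3.639,-9.239,3.608],"tip":[-0.163,-0.226,0.704],"trq":[5.769,-2.034,-0.248]}
{"k":12,"theta":[-0.671,-1.886,1.756],"w":[4.18,-8.826,3.46],"tip":[-0.152,-0.174,0.711],"trq":[3.849,-1.473,-0.041]}
{"k":13,"theta":[-0.584,-2.058,1.822],"w":[4.532,-8.401,3.164],"tip":[-0.141,-0.119,0.714],"trq":[2.271,-0.947,0.181]}
{"k":14,"theta":[-0.492,-2.221,1.88],"w":[4.689,-7.948,2.706],"tip":[-0.132,-0.062,0.712],"trq":[0.953,-0.477,0.414]}
{"k":15,"theta":[-0.399,-2.375,1.928],"w":[4.658,-7.45,2.111],"tip":[-0.125,-0.004,0.704],"trq":[-0.232,-0.097,0.649]}
{"k":16,"theta":[-0.308,-2.519,1.964],"w":[4.449,-6.904,1.428],"tip":[-0.122,0.052,0.691],"trq":[-1.477,0.152,0.876]}
{"k":17,"theta":[-0.222,-2.651,1.985],"w":[4.057,-6.332,0.71],"tip":[-0.121,0.106,0.673],"trq":[-3.085,0.207,1.086]}
{"k":18,"theta":[-0.148,-2.772,1.992],"w":[3.447,-5.788,0.001],"tip":[-0.123,0.157,0.65],"trq":[-5.311,-0.021,1.264]}
{"k":19,"theta":[-0.087,-2.883,1.985],"w":[2.57,-5.375,-0.624],"tip":[-0.126,0.202,0.623],"trq":[-6.956,-0.427,1.373]}
{"k":20,"theta":[-0.046,-2.989,1.968],"w":[1.566,-5.169,-1.022],"tip":[-0.128,0.24,0.594],"trq":[-4.824,-0.319,1.38]}
{"k":21,"theta":[-0.021,-3.091,1.948],"w":[0.992,-5.058,-0.927],"tip":[-0.13,0.272,0.563],"trq":[-0.691,0.354,1.27]}
{"k":22,"theta":[-0.001,-3.189,1.933],"w":[1.004,-4.752,-0.592],"tip":[-0.129,0.297,0.533],"trq":[1.839,0.831,1.151]}
{"k":23,"theta":[0.022,-3.279,1.924],"w":[1.275,-4.227,-0.339],"tip":[-0.128,0.317,0.504],"trq":[2.781,0.95,1.083]}
{"k":24,"theta":[0.051,-3.358,1.919],"w":[1.594,-3.632,-0.194],"tip":[-0.126,0.334,0.477],"trq":[2.887,0.853,1.045]}
{"k":25,"theta":[0.086,-3.425,1.916],"w":[1.886,-3.076,-0.102],"tip":[-0.126,0.348,0.451],"trq":[2.584,0.666,1.012]}
{"k":26,"theta":[0.126,-3.482,1.915],"w":[2.132,-2.602,-0.033],"tip":[-0.127,0.361,0.428],"trq":[2.076,0.454,0.978]}
{"k":27,"theta":[0.171,-3.53,1.915],"w":[2.326,-2.206,0.008],"tip":[-0.13,0.371,0.406],"trq":[1.467,0.248,0.952]}
{"k":28,"theta":[0.218,-3.571,1.915],"w":[2.472,-1.879,0.025],"tip":[-0.134,0.381,0.385],"trq":[0.81,0.061,0.937]}
{"k":29,"theta":[0.269,-3.606,1.916],"w":[2.576,-1.617,0.037],"tip":[-0.14,0.389,0.365],"trq":[0.136,-0.103,0.925]}
{"k":30,"theta":[0.321,-3.636,1.917],"w":[2.641,-1.403,0.043],"tip":[-0.146,0.396,0.346],"trq":[-0.535,-0.246,0.918]}
{"k":31,"theta":[0.374,-3.662,1.918],"w":[2.672,-1.222,0.041],"tip":[-0.154,0.402,0.328],"trq":[-1.19,-0.371,0.917]}
{"k":32,"theta":[0.427,-3.685,1.918],"w":[2.671,-1.067,0.032],"tip":[-0.162,0.407,0.311],"trq":[-1.82,-0.482,0.92]}
{"k":33,"theta":[0.481,-3.705,1.919],"w":[2.642,-0.932,0.021],"tip":[-0.171,0.41,0.295],"trq":[-2.418,-0.58,0.926]}
{"k":34,"theta":[0.533,-3.722,1.919],"w":[2.59,-0.813,0.01],"tip":[-0.181,0.413,0.28],"trq":[-2.98,-0.668,0.932]}
{"k":35,"theta":[0.584,-3.738,1.919],"w":[2.517,-0.708,0.003],"tip":[-0.19,0.415,0.265],"trq":[-3.499,-0.746,0.937]}
{"k":36,"theta":[0.633,-3.751,1.919],"w":[2.427,-0.614,-0.003],"tip":[-0.2,0.415,0.251],"trq":[-3.972,-0.815,0.941]}
{"k":37,"theta":[0.681,-3.762,1.919],"w":[2.322,-0.527,-0.007],"tip":[-0.21,0.415,0.239],"trq":[-4.397,-0.877,0.945]}
{"k":38,"theta":[0.726,-3.772,1.919],"w":[2.206,-0.449,-0.011],"tip":[-0.219,0.415,0.227],"trq":[-4.773,-0.931,0.948]}
{"k":39,"theta":[0.769,-3.78,1.919],"w":[2.082,-0.377,-0.013],"tip":[-0.228,0.414,0.217],"trq":[-5.101,-0.978,0.951]}
{"k":40,"theta":[0.809,-3.787,1.918],"w":[1.952,-0.313,-0.014],"tip":[-0.237,0.412,0.208],"trq":[-5.383,-1.017,0.954]}
{"k":41,"theta":[0.847,-3.793,1.918],"w":[1.818,-0.255,-0.014],"tip":[-0.245,0.41,0.199],"trq":[-5.62,-1.05,0.956]}
{"k":42,"theta":[0.882,-3.797,1.918],"w":[1.684,-0.205,-0.013],"tip":[-0.253,0.408,0.192],"trq":[-5.816,-1.076,0.958]}
{"k":43,"theta":[0.914,-3.801,1.918],"w":[1.551,-0.16,-0.011],"tip":[-0.26,0.405,0.185],"trq":[-5.973,-1.096,0.96]}
{"k":44,"theta":[0.944,-3.804,1.917],"w":[1.42,-0.122,-0.009],"tip":[-0.266,0.403,0.179],"trq":[-6.097,-1.111,0.961]}
{"k":45,"theta":[0.971,-3.806,1.917],"w":[1.293,-0.09,-0.007],"tip":[-0.273,0.401,0.174]}
{"summary": "max |trq| (N\u00b7m): 18.224"}
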